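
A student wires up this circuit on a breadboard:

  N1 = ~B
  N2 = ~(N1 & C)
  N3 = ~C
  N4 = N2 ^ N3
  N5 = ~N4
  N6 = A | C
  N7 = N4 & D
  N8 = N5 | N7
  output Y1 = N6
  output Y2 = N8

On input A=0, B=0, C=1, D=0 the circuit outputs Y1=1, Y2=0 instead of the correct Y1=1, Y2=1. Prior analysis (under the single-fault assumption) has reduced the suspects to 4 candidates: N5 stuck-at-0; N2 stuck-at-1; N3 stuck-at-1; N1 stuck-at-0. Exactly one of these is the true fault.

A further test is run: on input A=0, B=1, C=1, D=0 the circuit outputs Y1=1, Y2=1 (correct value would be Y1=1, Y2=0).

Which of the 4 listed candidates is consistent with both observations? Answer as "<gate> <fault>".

Evaluate each candidate on input A=0, B=1, C=1, D=0:
  N5 stuck-at-0: N1=0, N2=1, N3=0, N4=1, N5=0 [stuck-at-0], N6=1, N7=0, N8=0 → Y1=1, Y2=0 — eliminated
  N2 stuck-at-1: N1=0, N2=1 [stuck-at-1], N3=0, N4=1, N5=0, N6=1, N7=0, N8=0 → Y1=1, Y2=0 — eliminated
  N3 stuck-at-1: N1=0, N2=1, N3=1 [stuck-at-1], N4=0, N5=1, N6=1, N7=0, N8=1 → Y1=1, Y2=1 — matches
  N1 stuck-at-0: N1=0 [stuck-at-0], N2=1, N3=0, N4=1, N5=0, N6=1, N7=0, N8=0 → Y1=1, Y2=0 — eliminated
Only N3 stuck-at-1 reproduces the observed Y1=1, Y2=1.

N3 stuck-at-1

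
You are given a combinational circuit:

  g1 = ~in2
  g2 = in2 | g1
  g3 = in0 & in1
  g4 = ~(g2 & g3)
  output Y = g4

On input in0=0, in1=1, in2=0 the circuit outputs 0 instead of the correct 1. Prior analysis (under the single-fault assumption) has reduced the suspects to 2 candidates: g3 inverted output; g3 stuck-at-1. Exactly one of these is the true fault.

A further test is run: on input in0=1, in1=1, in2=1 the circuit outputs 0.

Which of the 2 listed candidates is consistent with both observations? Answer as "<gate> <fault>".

Evaluate each candidate on input in0=1, in1=1, in2=1:
  g3 inverted output: g1=0, g2=1, g3=0 [inverted output], g4=1 → 1 — eliminated
  g3 stuck-at-1: g1=0, g2=1, g3=1 [stuck-at-1], g4=0 → 0 — matches
Only g3 stuck-at-1 reproduces the observed 0.

g3 stuck-at-1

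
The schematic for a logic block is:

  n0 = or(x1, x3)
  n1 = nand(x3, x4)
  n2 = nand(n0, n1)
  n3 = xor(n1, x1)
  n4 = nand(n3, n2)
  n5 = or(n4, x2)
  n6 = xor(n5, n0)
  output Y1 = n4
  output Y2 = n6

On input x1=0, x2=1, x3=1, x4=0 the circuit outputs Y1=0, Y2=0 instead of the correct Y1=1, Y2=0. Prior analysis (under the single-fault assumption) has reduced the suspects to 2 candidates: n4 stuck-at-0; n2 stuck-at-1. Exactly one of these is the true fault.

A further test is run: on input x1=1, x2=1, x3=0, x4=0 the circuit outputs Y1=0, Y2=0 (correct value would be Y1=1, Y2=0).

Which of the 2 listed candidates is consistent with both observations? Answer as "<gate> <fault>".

n4 stuck-at-0

Evaluate each candidate on input x1=1, x2=1, x3=0, x4=0:
  n4 stuck-at-0: n0=1, n1=1, n2=0, n3=0, n4=0 [stuck-at-0], n5=1, n6=0 → Y1=0, Y2=0 — matches
  n2 stuck-at-1: n0=1, n1=1, n2=1 [stuck-at-1], n3=0, n4=1, n5=1, n6=0 → Y1=1, Y2=0 — eliminated
Only n4 stuck-at-0 reproduces the observed Y1=0, Y2=0.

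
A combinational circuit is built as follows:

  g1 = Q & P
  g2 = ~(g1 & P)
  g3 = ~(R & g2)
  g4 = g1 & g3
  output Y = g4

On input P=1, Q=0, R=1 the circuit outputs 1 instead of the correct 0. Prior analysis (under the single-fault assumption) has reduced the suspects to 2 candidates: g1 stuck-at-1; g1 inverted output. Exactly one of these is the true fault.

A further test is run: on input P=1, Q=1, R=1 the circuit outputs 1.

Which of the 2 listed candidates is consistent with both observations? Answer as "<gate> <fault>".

Evaluate each candidate on input P=1, Q=1, R=1:
  g1 stuck-at-1: g1=1 [stuck-at-1], g2=0, g3=1, g4=1 → 1 — matches
  g1 inverted output: g1=0 [inverted output], g2=1, g3=0, g4=0 → 0 — eliminated
Only g1 stuck-at-1 reproduces the observed 1.

g1 stuck-at-1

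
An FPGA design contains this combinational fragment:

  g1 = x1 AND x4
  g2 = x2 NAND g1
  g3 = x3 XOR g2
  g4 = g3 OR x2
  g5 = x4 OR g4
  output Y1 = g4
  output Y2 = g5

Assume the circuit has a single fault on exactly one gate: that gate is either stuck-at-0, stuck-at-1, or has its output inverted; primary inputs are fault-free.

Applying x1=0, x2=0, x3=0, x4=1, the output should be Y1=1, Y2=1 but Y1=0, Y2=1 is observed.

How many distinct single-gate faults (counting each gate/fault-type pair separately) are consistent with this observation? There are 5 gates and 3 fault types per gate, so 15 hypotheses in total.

6

Fault-free: g1=0, g2=1, g3=1, g4=1, g5=1 → Y1=1, Y2=1. Observed Y1=0, Y2=1.
  g1: none of the 3 fault types match ✗
  g2: stuck-at-0, inverted output ✓; others ✗
  g3: stuck-at-0, inverted output ✓; others ✗
  g4: stuck-at-0, inverted output ✓; others ✗
  g5: none of the 3 fault types match ✗
Consistent faults: {g2 stuck-at-0, g2 inverted output, g3 stuck-at-0, g3 inverted output, g4 stuck-at-0, g4 inverted output} — 6 in all.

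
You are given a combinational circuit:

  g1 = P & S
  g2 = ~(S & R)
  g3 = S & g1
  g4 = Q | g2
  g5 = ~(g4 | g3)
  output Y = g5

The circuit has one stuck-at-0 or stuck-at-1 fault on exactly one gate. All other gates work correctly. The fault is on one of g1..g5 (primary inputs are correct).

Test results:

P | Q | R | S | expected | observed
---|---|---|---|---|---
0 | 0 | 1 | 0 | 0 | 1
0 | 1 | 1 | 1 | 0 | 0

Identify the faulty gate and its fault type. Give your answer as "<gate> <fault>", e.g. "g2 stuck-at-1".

Fault-free values for test 1 (P=0, Q=0, R=1, S=0): g1=0, g2=1, g3=0, g4=1, g5=0, giving Y=0. Observed 1.
Test 1: faults giving observed 1 are {g2 stuck-at-0, g4 stuck-at-0, g5 stuck-at-1}.
Test 2 (P=0, Q=1, R=1, S=1): fault-free g1=0, g2=0, g3=0, g4=1, g5=0 → 0; observed 0. Eliminates g4 stuck-at-0, g5 stuck-at-1.
Only g2 stuck-at-0 is consistent with every test.

g2 stuck-at-0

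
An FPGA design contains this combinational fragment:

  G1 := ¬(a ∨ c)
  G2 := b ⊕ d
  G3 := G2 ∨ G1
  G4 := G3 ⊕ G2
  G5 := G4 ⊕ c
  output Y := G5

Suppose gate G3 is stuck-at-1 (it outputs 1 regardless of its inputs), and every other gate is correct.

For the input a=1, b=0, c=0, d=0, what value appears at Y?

Propagate with G3 forced: G1=0, G2=0, G3=1 [stuck-at-1], G4=1, G5=1.
So Y = 1. (Without the fault it would be 0.)

1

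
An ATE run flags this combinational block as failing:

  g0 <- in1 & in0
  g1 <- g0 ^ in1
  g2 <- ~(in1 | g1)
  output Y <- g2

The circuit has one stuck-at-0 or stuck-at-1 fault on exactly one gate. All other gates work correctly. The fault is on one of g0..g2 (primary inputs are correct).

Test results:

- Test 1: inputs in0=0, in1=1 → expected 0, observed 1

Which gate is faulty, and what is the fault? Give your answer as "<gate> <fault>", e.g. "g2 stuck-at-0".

Fault-free values for test 1 (in0=0, in1=1): g0=0, g1=1, g2=0, giving Y=0. Observed 1.
Test 1: faults giving observed 1 are {g2 stuck-at-1}.
Only g2 stuck-at-1 is consistent with every test.

g2 stuck-at-1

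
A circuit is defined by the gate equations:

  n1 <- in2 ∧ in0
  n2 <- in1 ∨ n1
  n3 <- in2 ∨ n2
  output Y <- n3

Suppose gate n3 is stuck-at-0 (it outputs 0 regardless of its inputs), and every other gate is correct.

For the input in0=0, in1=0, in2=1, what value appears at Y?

0

Propagate with n3 forced: n1=0, n2=0, n3=0 [stuck-at-0].
So Y = 0. (Without the fault it would be 1.)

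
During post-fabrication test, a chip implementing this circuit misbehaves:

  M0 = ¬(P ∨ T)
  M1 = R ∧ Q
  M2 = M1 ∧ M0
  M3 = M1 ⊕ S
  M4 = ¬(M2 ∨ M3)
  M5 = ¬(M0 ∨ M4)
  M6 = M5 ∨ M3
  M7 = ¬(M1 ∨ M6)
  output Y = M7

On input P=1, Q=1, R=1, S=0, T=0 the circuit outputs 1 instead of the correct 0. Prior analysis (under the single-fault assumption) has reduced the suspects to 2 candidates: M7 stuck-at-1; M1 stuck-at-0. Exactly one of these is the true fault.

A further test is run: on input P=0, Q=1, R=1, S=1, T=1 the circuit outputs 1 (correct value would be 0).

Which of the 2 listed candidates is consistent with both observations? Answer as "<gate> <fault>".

Evaluate each candidate on input P=0, Q=1, R=1, S=1, T=1:
  M7 stuck-at-1: M0=0, M1=1, M2=0, M3=0, M4=1, M5=0, M6=0, M7=1 [stuck-at-1] → 1 — matches
  M1 stuck-at-0: M0=0, M1=0 [stuck-at-0], M2=0, M3=1, M4=0, M5=1, M6=1, M7=0 → 0 — eliminated
Only M7 stuck-at-1 reproduces the observed 1.

M7 stuck-at-1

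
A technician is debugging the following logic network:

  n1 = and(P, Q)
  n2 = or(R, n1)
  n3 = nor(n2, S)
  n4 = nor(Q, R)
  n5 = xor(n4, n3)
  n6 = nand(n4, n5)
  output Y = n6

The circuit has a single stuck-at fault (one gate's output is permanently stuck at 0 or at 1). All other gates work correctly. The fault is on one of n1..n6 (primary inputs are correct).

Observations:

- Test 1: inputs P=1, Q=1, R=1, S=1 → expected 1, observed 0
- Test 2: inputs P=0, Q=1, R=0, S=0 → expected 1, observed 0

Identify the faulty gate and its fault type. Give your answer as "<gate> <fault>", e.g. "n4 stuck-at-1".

Fault-free values for test 1 (P=1, Q=1, R=1, S=1): n1=1, n2=1, n3=0, n4=0, n5=0, n6=1, giving Y=1. Observed 0.
Test 1: faults giving observed 0 are {n4 stuck-at-1, n6 stuck-at-0}.
Test 2 (P=0, Q=1, R=0, S=0): fault-free n1=0, n2=0, n3=1, n4=0, n5=1, n6=1 → 1; observed 0. Eliminates n4 stuck-at-1.
Only n6 stuck-at-0 is consistent with every test.

n6 stuck-at-0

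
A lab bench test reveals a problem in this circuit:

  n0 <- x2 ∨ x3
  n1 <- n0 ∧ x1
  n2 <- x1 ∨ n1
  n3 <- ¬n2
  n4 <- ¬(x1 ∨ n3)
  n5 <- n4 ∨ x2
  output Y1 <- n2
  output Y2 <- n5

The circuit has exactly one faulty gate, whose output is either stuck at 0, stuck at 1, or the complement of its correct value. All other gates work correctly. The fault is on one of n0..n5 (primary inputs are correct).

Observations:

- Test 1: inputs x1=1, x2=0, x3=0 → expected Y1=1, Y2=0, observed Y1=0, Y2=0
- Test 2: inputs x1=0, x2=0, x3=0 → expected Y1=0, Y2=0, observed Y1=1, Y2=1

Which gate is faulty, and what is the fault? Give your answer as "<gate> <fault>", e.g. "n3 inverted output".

Fault-free values for test 1 (x1=1, x2=0, x3=0): n0=0, n1=0, n2=1, n3=0, n4=0, n5=0, giving Y1=1, Y2=0. Observed Y1=0, Y2=0.
Test 1: faults giving observed Y1=0, Y2=0 are {n2 stuck-at-0, n2 inverted output}.
Test 2 (x1=0, x2=0, x3=0): fault-free n0=0, n1=0, n2=0, n3=1, n4=0, n5=0 → Y1=0, Y2=0; observed Y1=1, Y2=1. Eliminates n2 stuck-at-0.
Only n2 inverted output is consistent with every test.

n2 inverted output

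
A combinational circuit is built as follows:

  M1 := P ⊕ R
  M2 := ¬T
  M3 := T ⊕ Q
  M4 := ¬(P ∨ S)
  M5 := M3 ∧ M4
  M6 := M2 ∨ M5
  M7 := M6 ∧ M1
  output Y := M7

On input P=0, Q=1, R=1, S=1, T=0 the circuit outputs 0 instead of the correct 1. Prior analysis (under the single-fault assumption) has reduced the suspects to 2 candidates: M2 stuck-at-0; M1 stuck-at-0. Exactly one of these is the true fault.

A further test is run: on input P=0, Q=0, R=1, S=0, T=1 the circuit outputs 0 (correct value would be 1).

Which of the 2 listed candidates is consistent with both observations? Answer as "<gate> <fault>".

Evaluate each candidate on input P=0, Q=0, R=1, S=0, T=1:
  M2 stuck-at-0: M1=1, M2=0 [stuck-at-0], M3=1, M4=1, M5=1, M6=1, M7=1 → 1 — eliminated
  M1 stuck-at-0: M1=0 [stuck-at-0], M2=0, M3=1, M4=1, M5=1, M6=1, M7=0 → 0 — matches
Only M1 stuck-at-0 reproduces the observed 0.

M1 stuck-at-0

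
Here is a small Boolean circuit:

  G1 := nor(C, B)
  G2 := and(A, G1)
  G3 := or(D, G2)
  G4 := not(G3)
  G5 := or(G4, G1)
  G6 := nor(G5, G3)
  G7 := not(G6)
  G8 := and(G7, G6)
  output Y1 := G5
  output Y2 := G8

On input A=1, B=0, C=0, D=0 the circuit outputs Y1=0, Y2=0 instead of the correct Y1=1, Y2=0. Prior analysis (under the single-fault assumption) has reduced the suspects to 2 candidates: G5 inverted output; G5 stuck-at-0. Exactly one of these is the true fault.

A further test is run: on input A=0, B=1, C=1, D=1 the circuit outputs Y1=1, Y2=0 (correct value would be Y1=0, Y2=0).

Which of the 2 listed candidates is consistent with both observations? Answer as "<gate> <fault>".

G5 inverted output

Evaluate each candidate on input A=0, B=1, C=1, D=1:
  G5 inverted output: G1=0, G2=0, G3=1, G4=0, G5=1 [inverted output], G6=0, G7=1, G8=0 → Y1=1, Y2=0 — matches
  G5 stuck-at-0: G1=0, G2=0, G3=1, G4=0, G5=0 [stuck-at-0], G6=0, G7=1, G8=0 → Y1=0, Y2=0 — eliminated
Only G5 inverted output reproduces the observed Y1=1, Y2=0.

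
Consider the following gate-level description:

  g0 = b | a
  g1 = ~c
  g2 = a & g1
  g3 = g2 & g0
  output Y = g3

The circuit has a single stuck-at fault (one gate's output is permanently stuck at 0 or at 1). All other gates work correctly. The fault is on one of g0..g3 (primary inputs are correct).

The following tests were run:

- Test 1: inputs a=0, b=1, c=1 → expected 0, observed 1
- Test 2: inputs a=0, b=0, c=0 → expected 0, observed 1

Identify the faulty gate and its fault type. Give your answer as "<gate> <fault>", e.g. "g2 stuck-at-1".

Fault-free values for test 1 (a=0, b=1, c=1): g0=1, g1=0, g2=0, g3=0, giving Y=0. Observed 1.
Test 1: faults giving observed 1 are {g2 stuck-at-1, g3 stuck-at-1}.
Test 2 (a=0, b=0, c=0): fault-free g0=0, g1=1, g2=0, g3=0 → 0; observed 1. Eliminates g2 stuck-at-1.
Only g3 stuck-at-1 is consistent with every test.

g3 stuck-at-1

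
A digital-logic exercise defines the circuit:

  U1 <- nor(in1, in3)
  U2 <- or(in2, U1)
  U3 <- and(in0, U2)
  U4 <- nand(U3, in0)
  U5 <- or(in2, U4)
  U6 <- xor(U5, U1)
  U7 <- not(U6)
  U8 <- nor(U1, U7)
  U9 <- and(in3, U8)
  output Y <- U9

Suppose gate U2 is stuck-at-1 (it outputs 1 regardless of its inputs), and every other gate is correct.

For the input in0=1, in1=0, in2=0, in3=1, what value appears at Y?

Propagate with U2 forced: U1=0, U2=1 [stuck-at-1], U3=1, U4=0, U5=0, U6=0, U7=1, U8=0, U9=0.
So Y = 0. (Without the fault it would be 1.)

0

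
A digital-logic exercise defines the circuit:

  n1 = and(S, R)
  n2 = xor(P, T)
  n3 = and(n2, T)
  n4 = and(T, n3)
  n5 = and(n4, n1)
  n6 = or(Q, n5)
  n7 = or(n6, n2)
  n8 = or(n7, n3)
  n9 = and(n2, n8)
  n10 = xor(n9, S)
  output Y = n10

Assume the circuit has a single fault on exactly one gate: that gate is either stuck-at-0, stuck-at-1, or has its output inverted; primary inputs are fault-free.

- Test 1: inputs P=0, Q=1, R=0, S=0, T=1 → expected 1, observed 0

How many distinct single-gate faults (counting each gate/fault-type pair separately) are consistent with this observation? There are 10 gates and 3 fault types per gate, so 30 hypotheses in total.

Fault-free: n1=0, n2=1, n3=1, n4=1, n5=0, n6=1, n7=1, n8=1, n9=1, n10=1 → 1. Observed 0.
  n1: none of the 3 fault types match ✗
  n2: stuck-at-0, inverted output ✓; others ✗
  n3: none of the 3 fault types match ✗
  n4: none of the 3 fault types match ✗
  n5: none of the 3 fault types match ✗
  n6: none of the 3 fault types match ✗
  n7: none of the 3 fault types match ✗
  n8: stuck-at-0, inverted output ✓; others ✗
  n9: stuck-at-0, inverted output ✓; others ✗
  n10: stuck-at-0, inverted output ✓; others ✗
Consistent faults: {n2 stuck-at-0, n2 inverted output, n8 stuck-at-0, n8 inverted output, n9 stuck-at-0, n9 inverted output, n10 stuck-at-0, n10 inverted output} — 8 in all.

8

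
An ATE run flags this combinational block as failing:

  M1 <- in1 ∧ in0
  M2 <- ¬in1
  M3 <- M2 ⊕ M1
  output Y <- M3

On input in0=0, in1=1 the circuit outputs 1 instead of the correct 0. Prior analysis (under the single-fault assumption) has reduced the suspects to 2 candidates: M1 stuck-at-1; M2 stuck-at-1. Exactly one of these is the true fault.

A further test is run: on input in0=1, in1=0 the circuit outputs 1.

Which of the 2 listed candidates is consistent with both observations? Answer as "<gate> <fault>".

M2 stuck-at-1

Evaluate each candidate on input in0=1, in1=0:
  M1 stuck-at-1: M1=1 [stuck-at-1], M2=1, M3=0 → 0 — eliminated
  M2 stuck-at-1: M1=0, M2=1 [stuck-at-1], M3=1 → 1 — matches
Only M2 stuck-at-1 reproduces the observed 1.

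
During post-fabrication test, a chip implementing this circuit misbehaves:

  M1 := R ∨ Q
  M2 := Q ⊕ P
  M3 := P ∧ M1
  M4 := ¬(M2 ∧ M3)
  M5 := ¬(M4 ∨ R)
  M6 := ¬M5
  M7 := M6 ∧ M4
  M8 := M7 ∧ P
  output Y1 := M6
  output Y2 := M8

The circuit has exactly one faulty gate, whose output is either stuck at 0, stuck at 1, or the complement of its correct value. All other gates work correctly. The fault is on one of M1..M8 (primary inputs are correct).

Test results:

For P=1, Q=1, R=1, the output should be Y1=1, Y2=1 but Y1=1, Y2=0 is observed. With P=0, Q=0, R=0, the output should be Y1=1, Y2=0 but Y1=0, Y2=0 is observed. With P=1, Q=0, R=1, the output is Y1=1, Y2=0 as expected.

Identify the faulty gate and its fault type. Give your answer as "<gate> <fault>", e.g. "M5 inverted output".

Fault-free values for test 1 (P=1, Q=1, R=1): M1=1, M2=0, M3=1, M4=1, M5=0, M6=1, M7=1, M8=1, giving Y1=1, Y2=1. Observed Y1=1, Y2=0.
Test 1: faults giving observed Y1=1, Y2=0 are {M2 stuck-at-1, M2 inverted output, M4 stuck-at-0, M4 inverted output, M7 stuck-at-0, M7 inverted output, M8 stuck-at-0, M8 inverted output}.
Test 2 (P=0, Q=0, R=0): fault-free M1=0, M2=0, M3=0, M4=1, M5=0, M6=1, M7=1, M8=0 → Y1=1, Y2=0; observed Y1=0, Y2=0. Eliminates M2 stuck-at-1, M2 inverted output, M7 stuck-at-0, M7 inverted output, M8 stuck-at-0, M8 inverted output.
Test 3 (P=1, Q=0, R=1): fault-free M1=1, M2=1, M3=1, M4=0, M5=0, M6=1, M7=0, M8=0 → Y1=1, Y2=0; observed Y1=1, Y2=0. Eliminates M4 inverted output.
Only M4 stuck-at-0 is consistent with every test.

M4 stuck-at-0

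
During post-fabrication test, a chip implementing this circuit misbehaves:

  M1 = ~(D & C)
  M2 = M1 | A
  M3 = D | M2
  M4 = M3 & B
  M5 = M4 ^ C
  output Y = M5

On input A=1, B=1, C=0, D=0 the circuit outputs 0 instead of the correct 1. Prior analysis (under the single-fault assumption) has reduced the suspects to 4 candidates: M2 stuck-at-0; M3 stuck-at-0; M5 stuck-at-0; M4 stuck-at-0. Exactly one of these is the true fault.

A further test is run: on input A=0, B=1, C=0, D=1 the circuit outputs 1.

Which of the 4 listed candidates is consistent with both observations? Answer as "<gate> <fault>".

Evaluate each candidate on input A=0, B=1, C=0, D=1:
  M2 stuck-at-0: M1=1, M2=0 [stuck-at-0], M3=1, M4=1, M5=1 → 1 — matches
  M3 stuck-at-0: M1=1, M2=1, M3=0 [stuck-at-0], M4=0, M5=0 → 0 — eliminated
  M5 stuck-at-0: M1=1, M2=1, M3=1, M4=1, M5=0 [stuck-at-0] → 0 — eliminated
  M4 stuck-at-0: M1=1, M2=1, M3=1, M4=0 [stuck-at-0], M5=0 → 0 — eliminated
Only M2 stuck-at-0 reproduces the observed 1.

M2 stuck-at-0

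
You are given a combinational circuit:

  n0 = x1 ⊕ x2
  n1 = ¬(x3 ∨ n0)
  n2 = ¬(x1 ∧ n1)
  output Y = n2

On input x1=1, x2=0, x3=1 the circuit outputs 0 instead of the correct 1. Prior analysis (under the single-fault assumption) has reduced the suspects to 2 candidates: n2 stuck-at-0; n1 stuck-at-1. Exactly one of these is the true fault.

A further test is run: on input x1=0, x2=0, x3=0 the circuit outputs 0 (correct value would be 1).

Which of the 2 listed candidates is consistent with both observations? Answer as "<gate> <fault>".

n2 stuck-at-0

Evaluate each candidate on input x1=0, x2=0, x3=0:
  n2 stuck-at-0: n0=0, n1=1, n2=0 [stuck-at-0] → 0 — matches
  n1 stuck-at-1: n0=0, n1=1 [stuck-at-1], n2=1 → 1 — eliminated
Only n2 stuck-at-0 reproduces the observed 0.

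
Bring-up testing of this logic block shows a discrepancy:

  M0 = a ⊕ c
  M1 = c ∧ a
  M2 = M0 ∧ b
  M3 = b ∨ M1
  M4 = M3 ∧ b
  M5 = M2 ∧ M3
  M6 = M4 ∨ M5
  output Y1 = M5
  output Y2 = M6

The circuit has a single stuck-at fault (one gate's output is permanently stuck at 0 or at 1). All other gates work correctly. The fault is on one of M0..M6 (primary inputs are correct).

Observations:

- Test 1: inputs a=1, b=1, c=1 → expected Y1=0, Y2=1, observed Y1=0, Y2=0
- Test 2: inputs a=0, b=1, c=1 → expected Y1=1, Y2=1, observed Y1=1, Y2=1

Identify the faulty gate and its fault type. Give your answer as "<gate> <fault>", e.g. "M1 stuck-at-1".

M4 stuck-at-0

Fault-free values for test 1 (a=1, b=1, c=1): M0=0, M1=1, M2=0, M3=1, M4=1, M5=0, M6=1, giving Y1=0, Y2=1. Observed Y1=0, Y2=0.
Test 1: faults giving observed Y1=0, Y2=0 are {M3 stuck-at-0, M4 stuck-at-0, M6 stuck-at-0}.
Test 2 (a=0, b=1, c=1): fault-free M0=1, M1=0, M2=1, M3=1, M4=1, M5=1, M6=1 → Y1=1, Y2=1; observed Y1=1, Y2=1. Eliminates M3 stuck-at-0, M6 stuck-at-0.
Only M4 stuck-at-0 is consistent with every test.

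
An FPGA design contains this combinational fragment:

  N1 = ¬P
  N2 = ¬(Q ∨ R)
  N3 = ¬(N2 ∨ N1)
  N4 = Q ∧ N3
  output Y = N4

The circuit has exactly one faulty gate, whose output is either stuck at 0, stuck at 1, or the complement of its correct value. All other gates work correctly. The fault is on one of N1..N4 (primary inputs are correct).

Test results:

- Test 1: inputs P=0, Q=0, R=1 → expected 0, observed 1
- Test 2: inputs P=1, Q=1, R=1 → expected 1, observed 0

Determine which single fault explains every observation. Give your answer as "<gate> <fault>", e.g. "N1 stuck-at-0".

N4 inverted output

Fault-free values for test 1 (P=0, Q=0, R=1): N1=1, N2=0, N3=0, N4=0, giving Y=0. Observed 1.
Test 1: faults giving observed 1 are {N4 stuck-at-1, N4 inverted output}.
Test 2 (P=1, Q=1, R=1): fault-free N1=0, N2=0, N3=1, N4=1 → 1; observed 0. Eliminates N4 stuck-at-1.
Only N4 inverted output is consistent with every test.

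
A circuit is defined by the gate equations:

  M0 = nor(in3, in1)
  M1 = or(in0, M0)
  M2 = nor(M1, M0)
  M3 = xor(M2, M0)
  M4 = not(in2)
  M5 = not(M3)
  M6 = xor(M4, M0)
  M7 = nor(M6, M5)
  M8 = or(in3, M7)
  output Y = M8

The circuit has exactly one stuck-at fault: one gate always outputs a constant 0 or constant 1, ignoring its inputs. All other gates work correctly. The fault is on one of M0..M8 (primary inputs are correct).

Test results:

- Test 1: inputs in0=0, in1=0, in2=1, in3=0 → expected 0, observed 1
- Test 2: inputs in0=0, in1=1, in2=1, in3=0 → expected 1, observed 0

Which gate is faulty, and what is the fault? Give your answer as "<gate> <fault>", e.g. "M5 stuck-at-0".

Fault-free values for test 1 (in0=0, in1=0, in2=1, in3=0): M0=1, M1=1, M2=0, M3=1, M4=0, M5=0, M6=1, M7=0, M8=0, giving Y=0. Observed 1.
Test 1: faults giving observed 1 are {M0 stuck-at-0, M4 stuck-at-1, M6 stuck-at-0, M7 stuck-at-1, M8 stuck-at-1}.
Test 2 (in0=0, in1=1, in2=1, in3=0): fault-free M0=0, M1=0, M2=1, M3=1, M4=0, M5=0, M6=0, M7=1, M8=1 → 1; observed 0. Eliminates M0 stuck-at-0, M6 stuck-at-0, M7 stuck-at-1, M8 stuck-at-1.
Only M4 stuck-at-1 is consistent with every test.

M4 stuck-at-1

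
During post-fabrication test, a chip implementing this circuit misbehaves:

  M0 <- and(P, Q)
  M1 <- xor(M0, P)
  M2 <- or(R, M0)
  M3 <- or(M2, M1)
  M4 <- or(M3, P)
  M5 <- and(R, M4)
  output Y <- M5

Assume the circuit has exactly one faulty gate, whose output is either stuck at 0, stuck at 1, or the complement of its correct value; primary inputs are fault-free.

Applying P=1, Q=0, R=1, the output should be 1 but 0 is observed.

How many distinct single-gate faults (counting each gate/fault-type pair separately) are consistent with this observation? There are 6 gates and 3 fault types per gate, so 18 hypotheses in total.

4

Fault-free: M0=0, M1=1, M2=1, M3=1, M4=1, M5=1 → 1. Observed 0.
  M0: none of the 3 fault types match ✗
  M1: none of the 3 fault types match ✗
  M2: none of the 3 fault types match ✗
  M3: none of the 3 fault types match ✗
  M4: stuck-at-0, inverted output ✓; others ✗
  M5: stuck-at-0, inverted output ✓; others ✗
Consistent faults: {M4 stuck-at-0, M4 inverted output, M5 stuck-at-0, M5 inverted output} — 4 in all.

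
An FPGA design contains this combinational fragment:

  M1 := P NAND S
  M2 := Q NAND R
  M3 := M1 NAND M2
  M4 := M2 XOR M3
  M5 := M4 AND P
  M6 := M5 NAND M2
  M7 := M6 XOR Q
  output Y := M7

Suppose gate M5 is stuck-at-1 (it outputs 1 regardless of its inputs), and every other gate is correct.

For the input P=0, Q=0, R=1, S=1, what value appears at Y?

Propagate with M5 forced: M1=1, M2=1, M3=0, M4=1, M5=1 [stuck-at-1], M6=0, M7=0.
So Y = 0. (Without the fault it would be 1.)

0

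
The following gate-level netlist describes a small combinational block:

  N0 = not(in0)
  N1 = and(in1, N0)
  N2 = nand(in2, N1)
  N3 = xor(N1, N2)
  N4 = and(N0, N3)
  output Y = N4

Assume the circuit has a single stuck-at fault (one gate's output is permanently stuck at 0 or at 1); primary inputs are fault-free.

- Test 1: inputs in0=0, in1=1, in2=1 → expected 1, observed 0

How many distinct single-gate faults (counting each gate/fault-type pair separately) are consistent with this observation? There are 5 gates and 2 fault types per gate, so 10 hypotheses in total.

Fault-free: N0=1, N1=1, N2=0, N3=1, N4=1 → 1. Observed 0.
  N0 stuck-at-0: output 0 ✓
  N0 stuck-at-1: output 1 ✗
  N1 stuck-at-0: output 1 ✗
  N1 stuck-at-1: output 1 ✗
  N2 stuck-at-0: output 1 ✗
  N2 stuck-at-1: output 0 ✓
  N3 stuck-at-0: output 0 ✓
  N3 stuck-at-1: output 1 ✗
  N4 stuck-at-0: output 0 ✓
  N4 stuck-at-1: output 1 ✗
Consistent faults: {N0 stuck-at-0, N2 stuck-at-1, N3 stuck-at-0, N4 stuck-at-0} — 4 in all.

4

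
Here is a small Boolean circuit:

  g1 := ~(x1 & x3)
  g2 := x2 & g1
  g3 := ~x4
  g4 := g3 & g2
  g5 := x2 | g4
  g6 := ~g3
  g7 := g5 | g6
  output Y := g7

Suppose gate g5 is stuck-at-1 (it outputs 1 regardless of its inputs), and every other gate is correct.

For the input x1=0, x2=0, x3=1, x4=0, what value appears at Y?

1

Propagate with g5 forced: g1=1, g2=0, g3=1, g4=0, g5=1 [stuck-at-1], g6=0, g7=1.
So Y = 1. (Without the fault it would be 0.)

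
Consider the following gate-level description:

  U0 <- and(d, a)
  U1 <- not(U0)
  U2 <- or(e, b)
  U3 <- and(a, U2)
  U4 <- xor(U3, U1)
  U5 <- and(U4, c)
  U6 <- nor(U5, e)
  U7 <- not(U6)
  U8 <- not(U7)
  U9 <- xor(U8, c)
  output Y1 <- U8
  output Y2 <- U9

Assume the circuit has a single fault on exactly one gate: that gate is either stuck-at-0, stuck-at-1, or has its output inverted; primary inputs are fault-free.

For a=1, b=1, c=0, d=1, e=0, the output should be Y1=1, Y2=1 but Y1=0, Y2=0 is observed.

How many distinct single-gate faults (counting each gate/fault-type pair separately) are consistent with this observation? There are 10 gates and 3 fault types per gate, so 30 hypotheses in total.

Fault-free: U0=1, U1=0, U2=1, U3=1, U4=1, U5=0, U6=1, U7=0, U8=1, U9=1 → Y1=1, Y2=1. Observed Y1=0, Y2=0.
  U0: none of the 3 fault types match ✗
  U1: none of the 3 fault types match ✗
  U2: none of the 3 fault types match ✗
  U3: none of the 3 fault types match ✗
  U4: none of the 3 fault types match ✗
  U5: stuck-at-1, inverted output ✓; others ✗
  U6: stuck-at-0, inverted output ✓; others ✗
  U7: stuck-at-1, inverted output ✓; others ✗
  U8: stuck-at-0, inverted output ✓; others ✗
  U9: none of the 3 fault types match ✗
Consistent faults: {U5 stuck-at-1, U5 inverted output, U6 stuck-at-0, U6 inverted output, U7 stuck-at-1, U7 inverted output, U8 stuck-at-0, U8 inverted output} — 8 in all.

8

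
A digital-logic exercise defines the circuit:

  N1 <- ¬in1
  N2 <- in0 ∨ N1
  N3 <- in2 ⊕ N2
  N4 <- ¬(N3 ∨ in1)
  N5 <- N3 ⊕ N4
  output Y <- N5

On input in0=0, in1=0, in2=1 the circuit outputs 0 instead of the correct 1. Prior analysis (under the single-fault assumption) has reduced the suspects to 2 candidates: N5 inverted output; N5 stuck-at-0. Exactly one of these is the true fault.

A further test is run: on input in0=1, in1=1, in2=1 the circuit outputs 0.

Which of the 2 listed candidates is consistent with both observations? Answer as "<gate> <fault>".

Evaluate each candidate on input in0=1, in1=1, in2=1:
  N5 inverted output: N1=0, N2=1, N3=0, N4=0, N5=1 [inverted output] → 1 — eliminated
  N5 stuck-at-0: N1=0, N2=1, N3=0, N4=0, N5=0 [stuck-at-0] → 0 — matches
Only N5 stuck-at-0 reproduces the observed 0.

N5 stuck-at-0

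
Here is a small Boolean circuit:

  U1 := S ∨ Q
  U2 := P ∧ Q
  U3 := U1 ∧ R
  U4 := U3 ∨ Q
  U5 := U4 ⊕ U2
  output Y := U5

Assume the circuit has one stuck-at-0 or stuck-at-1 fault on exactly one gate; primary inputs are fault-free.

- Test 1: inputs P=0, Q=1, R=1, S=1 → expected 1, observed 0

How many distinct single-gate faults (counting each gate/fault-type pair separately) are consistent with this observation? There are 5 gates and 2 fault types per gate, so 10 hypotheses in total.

Fault-free: U1=1, U2=0, U3=1, U4=1, U5=1 → 1. Observed 0.
  U1 stuck-at-0: output 1 ✗
  U1 stuck-at-1: output 1 ✗
  U2 stuck-at-0: output 1 ✗
  U2 stuck-at-1: output 0 ✓
  U3 stuck-at-0: output 1 ✗
  U3 stuck-at-1: output 1 ✗
  U4 stuck-at-0: output 0 ✓
  U4 stuck-at-1: output 1 ✗
  U5 stuck-at-0: output 0 ✓
  U5 stuck-at-1: output 1 ✗
Consistent faults: {U2 stuck-at-1, U4 stuck-at-0, U5 stuck-at-0} — 3 in all.

3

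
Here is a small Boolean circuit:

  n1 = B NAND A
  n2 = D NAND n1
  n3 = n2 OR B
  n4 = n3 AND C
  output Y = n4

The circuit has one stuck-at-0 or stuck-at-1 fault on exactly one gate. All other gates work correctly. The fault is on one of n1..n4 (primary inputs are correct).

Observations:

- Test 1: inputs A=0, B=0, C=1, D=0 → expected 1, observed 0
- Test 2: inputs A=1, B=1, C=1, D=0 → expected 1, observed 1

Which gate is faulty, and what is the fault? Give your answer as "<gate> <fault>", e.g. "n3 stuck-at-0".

n2 stuck-at-0

Fault-free values for test 1 (A=0, B=0, C=1, D=0): n1=1, n2=1, n3=1, n4=1, giving Y=1. Observed 0.
Test 1: faults giving observed 0 are {n2 stuck-at-0, n3 stuck-at-0, n4 stuck-at-0}.
Test 2 (A=1, B=1, C=1, D=0): fault-free n1=0, n2=1, n3=1, n4=1 → 1; observed 1. Eliminates n3 stuck-at-0, n4 stuck-at-0.
Only n2 stuck-at-0 is consistent with every test.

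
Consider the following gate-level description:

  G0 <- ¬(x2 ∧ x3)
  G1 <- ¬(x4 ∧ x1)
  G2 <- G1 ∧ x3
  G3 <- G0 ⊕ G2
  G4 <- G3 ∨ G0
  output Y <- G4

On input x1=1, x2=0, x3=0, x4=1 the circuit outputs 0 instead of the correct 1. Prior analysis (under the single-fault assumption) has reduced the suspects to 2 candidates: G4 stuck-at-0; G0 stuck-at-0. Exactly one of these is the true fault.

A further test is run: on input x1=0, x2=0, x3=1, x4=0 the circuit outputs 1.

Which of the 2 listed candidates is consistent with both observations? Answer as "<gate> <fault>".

Evaluate each candidate on input x1=0, x2=0, x3=1, x4=0:
  G4 stuck-at-0: G0=1, G1=1, G2=1, G3=0, G4=0 [stuck-at-0] → 0 — eliminated
  G0 stuck-at-0: G0=0 [stuck-at-0], G1=1, G2=1, G3=1, G4=1 → 1 — matches
Only G0 stuck-at-0 reproduces the observed 1.

G0 stuck-at-0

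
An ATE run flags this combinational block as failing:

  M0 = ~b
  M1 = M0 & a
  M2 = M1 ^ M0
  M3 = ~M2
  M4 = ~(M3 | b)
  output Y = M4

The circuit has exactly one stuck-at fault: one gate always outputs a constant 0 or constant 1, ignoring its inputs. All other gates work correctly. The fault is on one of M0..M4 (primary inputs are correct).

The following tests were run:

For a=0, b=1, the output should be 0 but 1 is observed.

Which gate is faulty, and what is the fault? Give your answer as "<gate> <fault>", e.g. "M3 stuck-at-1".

M4 stuck-at-1

Fault-free values for test 1 (a=0, b=1): M0=0, M1=0, M2=0, M3=1, M4=0, giving Y=0. Observed 1.
Test 1: faults giving observed 1 are {M4 stuck-at-1}.
Only M4 stuck-at-1 is consistent with every test.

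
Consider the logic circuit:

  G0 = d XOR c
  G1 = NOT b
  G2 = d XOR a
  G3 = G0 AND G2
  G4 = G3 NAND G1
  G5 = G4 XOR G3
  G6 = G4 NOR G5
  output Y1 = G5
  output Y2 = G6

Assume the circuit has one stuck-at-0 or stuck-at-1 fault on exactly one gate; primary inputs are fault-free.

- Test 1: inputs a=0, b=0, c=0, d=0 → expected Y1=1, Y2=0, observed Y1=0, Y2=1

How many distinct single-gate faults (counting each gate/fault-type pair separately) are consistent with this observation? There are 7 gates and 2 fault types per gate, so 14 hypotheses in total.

1

Fault-free: G0=0, G1=1, G2=0, G3=0, G4=1, G5=1, G6=0 → Y1=1, Y2=0. Observed Y1=0, Y2=1.
  G0 stuck-at-0: output Y1=1, Y2=0 ✗
  G0 stuck-at-1: output Y1=1, Y2=0 ✗
  G1 stuck-at-0: output Y1=1, Y2=0 ✗
  G1 stuck-at-1: output Y1=1, Y2=0 ✗
  G2 stuck-at-0: output Y1=1, Y2=0 ✗
  G2 stuck-at-1: output Y1=1, Y2=0 ✗
  G3 stuck-at-0: output Y1=1, Y2=0 ✗
  G3 stuck-at-1: output Y1=1, Y2=0 ✗
  G4 stuck-at-0: output Y1=0, Y2=1 ✓
  G4 stuck-at-1: output Y1=1, Y2=0 ✗
  G5 stuck-at-0: output Y1=0, Y2=0 ✗
  G5 stuck-at-1: output Y1=1, Y2=0 ✗
  G6 stuck-at-0: output Y1=1, Y2=0 ✗
  G6 stuck-at-1: output Y1=1, Y2=1 ✗
Consistent faults: {G4 stuck-at-0} — 1 in all.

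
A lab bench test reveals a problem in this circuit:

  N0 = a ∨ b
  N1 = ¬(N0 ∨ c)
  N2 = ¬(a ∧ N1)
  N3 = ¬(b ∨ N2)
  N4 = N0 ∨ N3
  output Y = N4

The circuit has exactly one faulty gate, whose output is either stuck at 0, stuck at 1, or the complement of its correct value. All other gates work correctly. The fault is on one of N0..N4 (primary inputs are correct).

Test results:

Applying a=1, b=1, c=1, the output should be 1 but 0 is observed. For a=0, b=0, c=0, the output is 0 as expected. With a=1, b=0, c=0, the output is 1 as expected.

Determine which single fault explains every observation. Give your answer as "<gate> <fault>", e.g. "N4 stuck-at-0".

Fault-free values for test 1 (a=1, b=1, c=1): N0=1, N1=0, N2=1, N3=0, N4=1, giving Y=1. Observed 0.
Test 1: faults giving observed 0 are {N0 stuck-at-0, N0 inverted output, N4 stuck-at-0, N4 inverted output}.
Test 2 (a=0, b=0, c=0): fault-free N0=0, N1=1, N2=1, N3=0, N4=0 → 0; observed 0. Eliminates N0 inverted output, N4 inverted output.
Test 3 (a=1, b=0, c=0): fault-free N0=1, N1=0, N2=1, N3=0, N4=1 → 1; observed 1. Eliminates N4 stuck-at-0.
Only N0 stuck-at-0 is consistent with every test.

N0 stuck-at-0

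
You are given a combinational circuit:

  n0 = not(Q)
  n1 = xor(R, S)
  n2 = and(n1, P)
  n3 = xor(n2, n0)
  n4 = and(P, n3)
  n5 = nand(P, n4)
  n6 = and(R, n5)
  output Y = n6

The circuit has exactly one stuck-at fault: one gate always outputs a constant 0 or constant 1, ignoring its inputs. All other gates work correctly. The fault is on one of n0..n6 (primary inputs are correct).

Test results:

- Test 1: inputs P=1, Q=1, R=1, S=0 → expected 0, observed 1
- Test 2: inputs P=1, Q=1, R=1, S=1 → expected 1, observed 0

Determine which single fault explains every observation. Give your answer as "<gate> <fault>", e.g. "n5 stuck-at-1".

n0 stuck-at-1

Fault-free values for test 1 (P=1, Q=1, R=1, S=0): n0=0, n1=1, n2=1, n3=1, n4=1, n5=0, n6=0, giving Y=0. Observed 1.
Test 1: faults giving observed 1 are {n0 stuck-at-1, n1 stuck-at-0, n2 stuck-at-0, n3 stuck-at-0, n4 stuck-at-0, n5 stuck-at-1, n6 stuck-at-1}.
Test 2 (P=1, Q=1, R=1, S=1): fault-free n0=0, n1=0, n2=0, n3=0, n4=0, n5=1, n6=1 → 1; observed 0. Eliminates n1 stuck-at-0, n2 stuck-at-0, n3 stuck-at-0, n4 stuck-at-0, n5 stuck-at-1, n6 stuck-at-1.
Only n0 stuck-at-1 is consistent with every test.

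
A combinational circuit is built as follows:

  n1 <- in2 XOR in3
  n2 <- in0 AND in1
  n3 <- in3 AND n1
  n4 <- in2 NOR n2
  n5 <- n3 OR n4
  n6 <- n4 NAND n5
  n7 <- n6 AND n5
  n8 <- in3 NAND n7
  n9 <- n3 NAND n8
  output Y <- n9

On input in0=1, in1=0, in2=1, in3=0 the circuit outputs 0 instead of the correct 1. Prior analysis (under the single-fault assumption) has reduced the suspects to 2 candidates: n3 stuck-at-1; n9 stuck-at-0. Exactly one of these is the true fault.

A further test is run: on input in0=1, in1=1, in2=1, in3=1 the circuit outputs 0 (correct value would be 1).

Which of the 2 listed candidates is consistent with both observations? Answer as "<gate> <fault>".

n9 stuck-at-0

Evaluate each candidate on input in0=1, in1=1, in2=1, in3=1:
  n3 stuck-at-1: n1=0, n2=1, n3=1 [stuck-at-1], n4=0, n5=1, n6=1, n7=1, n8=0, n9=1 → 1 — eliminated
  n9 stuck-at-0: n1=0, n2=1, n3=0, n4=0, n5=0, n6=1, n7=0, n8=1, n9=0 [stuck-at-0] → 0 — matches
Only n9 stuck-at-0 reproduces the observed 0.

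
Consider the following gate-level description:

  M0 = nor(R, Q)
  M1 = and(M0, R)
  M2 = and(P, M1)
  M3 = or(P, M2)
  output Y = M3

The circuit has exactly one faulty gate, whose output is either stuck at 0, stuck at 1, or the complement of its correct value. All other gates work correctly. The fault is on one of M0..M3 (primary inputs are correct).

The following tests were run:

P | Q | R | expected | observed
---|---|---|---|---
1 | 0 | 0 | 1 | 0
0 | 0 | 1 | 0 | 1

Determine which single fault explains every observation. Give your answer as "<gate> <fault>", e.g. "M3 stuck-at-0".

M3 inverted output

Fault-free values for test 1 (P=1, Q=0, R=0): M0=1, M1=0, M2=0, M3=1, giving Y=1. Observed 0.
Test 1: faults giving observed 0 are {M3 stuck-at-0, M3 inverted output}.
Test 2 (P=0, Q=0, R=1): fault-free M0=0, M1=0, M2=0, M3=0 → 0; observed 1. Eliminates M3 stuck-at-0.
Only M3 inverted output is consistent with every test.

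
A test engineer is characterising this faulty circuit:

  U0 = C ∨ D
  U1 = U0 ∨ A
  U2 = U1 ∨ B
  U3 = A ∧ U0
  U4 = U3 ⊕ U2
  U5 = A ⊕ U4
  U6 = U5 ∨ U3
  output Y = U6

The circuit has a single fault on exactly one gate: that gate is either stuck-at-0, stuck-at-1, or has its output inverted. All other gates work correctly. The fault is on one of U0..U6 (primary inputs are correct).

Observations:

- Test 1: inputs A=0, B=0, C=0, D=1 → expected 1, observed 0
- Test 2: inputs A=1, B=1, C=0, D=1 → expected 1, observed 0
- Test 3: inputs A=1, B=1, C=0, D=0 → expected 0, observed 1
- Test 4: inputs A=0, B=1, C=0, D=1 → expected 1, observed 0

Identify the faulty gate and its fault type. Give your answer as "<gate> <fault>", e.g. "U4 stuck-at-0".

U6 inverted output

Fault-free values for test 1 (A=0, B=0, C=0, D=1): U0=1, U1=1, U2=1, U3=0, U4=1, U5=1, U6=1, giving Y=1. Observed 0.
Test 1: faults giving observed 0 are {U0 stuck-at-0, U0 inverted output, U1 stuck-at-0, U1 inverted output, U2 stuck-at-0, U2 inverted output, U4 stuck-at-0, U4 inverted output, U5 stuck-at-0, U5 inverted output, U6 stuck-at-0, U6 inverted output}.
Test 2 (A=1, B=1, C=0, D=1): fault-free U0=1, U1=1, U2=1, U3=1, U4=0, U5=1, U6=1 → 1; observed 0. Eliminates U1 stuck-at-0, U1 inverted output, U2 stuck-at-0, U2 inverted output, U4 stuck-at-0, U4 inverted output, U5 stuck-at-0, U5 inverted output.
Test 3 (A=1, B=1, C=0, D=0): fault-free U0=0, U1=1, U2=1, U3=0, U4=1, U5=0, U6=0 → 0; observed 1. Eliminates U0 stuck-at-0, U6 stuck-at-0.
Test 4 (A=0, B=1, C=0, D=1): fault-free U0=1, U1=1, U2=1, U3=0, U4=1, U5=1, U6=1 → 1; observed 0. Eliminates U0 inverted output.
Only U6 inverted output is consistent with every test.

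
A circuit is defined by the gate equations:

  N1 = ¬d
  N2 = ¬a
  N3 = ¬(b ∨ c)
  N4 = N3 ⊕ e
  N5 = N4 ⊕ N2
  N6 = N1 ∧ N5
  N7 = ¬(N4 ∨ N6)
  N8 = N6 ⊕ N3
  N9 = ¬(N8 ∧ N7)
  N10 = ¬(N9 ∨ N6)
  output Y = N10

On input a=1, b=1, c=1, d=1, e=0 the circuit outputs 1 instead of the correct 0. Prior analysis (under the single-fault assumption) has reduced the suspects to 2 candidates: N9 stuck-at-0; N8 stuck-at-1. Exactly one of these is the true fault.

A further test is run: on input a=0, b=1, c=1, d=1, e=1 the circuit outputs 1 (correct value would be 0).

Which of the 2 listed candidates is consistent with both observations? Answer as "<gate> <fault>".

N9 stuck-at-0

Evaluate each candidate on input a=0, b=1, c=1, d=1, e=1:
  N9 stuck-at-0: N1=0, N2=1, N3=0, N4=1, N5=0, N6=0, N7=0, N8=0, N9=0 [stuck-at-0], N10=1 → 1 — matches
  N8 stuck-at-1: N1=0, N2=1, N3=0, N4=1, N5=0, N6=0, N7=0, N8=1 [stuck-at-1], N9=1, N10=0 → 0 — eliminated
Only N9 stuck-at-0 reproduces the observed 1.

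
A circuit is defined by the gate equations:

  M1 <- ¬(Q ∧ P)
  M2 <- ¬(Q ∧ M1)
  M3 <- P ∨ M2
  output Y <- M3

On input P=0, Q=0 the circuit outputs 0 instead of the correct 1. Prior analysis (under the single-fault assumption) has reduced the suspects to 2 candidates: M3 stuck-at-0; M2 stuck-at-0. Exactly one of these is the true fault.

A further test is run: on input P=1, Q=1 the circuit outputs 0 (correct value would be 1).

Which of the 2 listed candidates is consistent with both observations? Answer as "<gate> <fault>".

M3 stuck-at-0

Evaluate each candidate on input P=1, Q=1:
  M3 stuck-at-0: M1=0, M2=1, M3=0 [stuck-at-0] → 0 — matches
  M2 stuck-at-0: M1=0, M2=0 [stuck-at-0], M3=1 → 1 — eliminated
Only M3 stuck-at-0 reproduces the observed 0.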